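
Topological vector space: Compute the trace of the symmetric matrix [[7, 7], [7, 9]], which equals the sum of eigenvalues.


For a self-adjoint (symmetric) matrix, the eigenvalues are real.
The sum of eigenvalues equals the trace of the matrix.
trace = 7 + 9 = 16

16


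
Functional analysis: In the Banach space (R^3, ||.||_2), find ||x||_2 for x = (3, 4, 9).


The l^2 norm = (sum |x_i|^2)^(1/2)
Sum of 2th powers = 9 + 16 + 81 = 106
||x||_2 = (106)^(1/2) = 10.2956

10.2956


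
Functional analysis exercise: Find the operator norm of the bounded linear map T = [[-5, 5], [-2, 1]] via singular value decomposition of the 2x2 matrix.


A^T A = [[29, -27], [-27, 26]]
trace(A^T A) = 55, det(A^T A) = 25
discriminant = 55^2 - 4*25 = 2925
Largest eigenvalue of A^T A = (trace + sqrt(disc))/2 = 54.5416
||T|| = sqrt(54.5416) = 7.3852

7.3852


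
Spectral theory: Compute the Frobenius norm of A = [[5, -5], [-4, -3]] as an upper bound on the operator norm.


||A||_F^2 = sum a_ij^2
= 5^2 + (-5)^2 + (-4)^2 + (-3)^2
= 25 + 25 + 16 + 9 = 75
||A||_F = sqrt(75) = 8.6603

8.6603


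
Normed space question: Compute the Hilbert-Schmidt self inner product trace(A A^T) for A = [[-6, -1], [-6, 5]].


trace(A * A^T) = sum of squares of all entries
= (-6)^2 + (-1)^2 + (-6)^2 + 5^2
= 36 + 1 + 36 + 25
= 98

98


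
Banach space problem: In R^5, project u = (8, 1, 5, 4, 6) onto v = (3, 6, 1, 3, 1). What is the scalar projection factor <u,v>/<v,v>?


Computing <u,v> = 8*3 + 1*6 + 5*1 + 4*3 + 6*1 = 53
Computing <v,v> = 3^2 + 6^2 + 1^2 + 3^2 + 1^2 = 56
Projection coefficient = 53/56 = 0.9464

0.9464


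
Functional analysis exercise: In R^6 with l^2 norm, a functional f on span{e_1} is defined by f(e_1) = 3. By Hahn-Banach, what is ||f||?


The norm of f is given by ||f|| = sup_{||x||=1} |f(x)|.
On span{e_1}, ||e_1|| = 1, so ||f|| = |f(e_1)| / ||e_1||
= |3| / 1 = 3.0000

3.0000


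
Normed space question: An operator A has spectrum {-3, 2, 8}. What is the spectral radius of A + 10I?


Spectrum of A + 10I = {7, 12, 18}
Spectral radius = max |lambda| over the shifted spectrum
= max(7, 12, 18) = 18

18


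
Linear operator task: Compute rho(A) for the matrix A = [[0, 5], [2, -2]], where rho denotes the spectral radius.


For a 2x2 matrix, eigenvalues satisfy lambda^2 - (trace)*lambda + det = 0
trace = 0 + -2 = -2
det = 0*-2 - 5*2 = -10
discriminant = (-2)^2 - 4*(-10) = 44
spectral radius = max |eigenvalue| = 4.3166

4.3166


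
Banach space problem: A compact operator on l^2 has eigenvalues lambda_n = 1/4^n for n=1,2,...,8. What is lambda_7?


The eigenvalue formula gives lambda_7 = 1/4^7
= 1/16384
= 6.1035e-05

6.1035e-05


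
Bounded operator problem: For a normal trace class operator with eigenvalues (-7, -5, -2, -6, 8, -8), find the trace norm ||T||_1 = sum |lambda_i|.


For a normal operator, singular values equal |eigenvalues|.
Trace norm = sum |lambda_i| = 7 + 5 + 2 + 6 + 8 + 8
= 36

36


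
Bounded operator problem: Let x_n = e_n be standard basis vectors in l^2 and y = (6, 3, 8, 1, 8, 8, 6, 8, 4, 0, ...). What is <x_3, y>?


x_3 = e_3 is the standard basis vector with 1 in position 3.
<x_3, y> = y_3 = 8
As n -> infinity, <x_n, y> -> 0, confirming weak convergence of (x_n) to 0.

8


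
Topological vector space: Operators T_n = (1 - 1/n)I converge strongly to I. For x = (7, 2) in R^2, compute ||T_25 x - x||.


T_25 x - x = (1 - 1/25)x - x = -x/25
||x|| = sqrt(53) = 7.2801
||T_25 x - x|| = ||x||/25 = 7.2801/25 = 0.2912

0.2912


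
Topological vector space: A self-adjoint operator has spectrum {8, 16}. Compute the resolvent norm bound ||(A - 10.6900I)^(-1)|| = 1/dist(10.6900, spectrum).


dist(10.6900, {8, 16}) = min(|10.6900 - 8|, |10.6900 - 16|)
= min(2.6900, 5.3100) = 2.6900
Resolvent bound = 1/2.6900 = 0.3717

0.3717


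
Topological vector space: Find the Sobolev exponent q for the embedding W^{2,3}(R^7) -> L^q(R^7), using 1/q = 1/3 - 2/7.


Using the Sobolev embedding formula: 1/q = 1/p - k/n
1/q = 1/3 - 2/7 = 1/21
q = 1/(1/21) = 21

21.0000


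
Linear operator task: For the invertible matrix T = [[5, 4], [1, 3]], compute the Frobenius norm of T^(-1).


det(T) = 5*3 - 4*1 = 11
T^(-1) = (1/11) * [[3, -4], [-1, 5]] = [[0.2727, -0.3636], [-0.0909, 0.4545]]
||T^(-1)||_F^2 = 0.2727^2 + (-0.3636)^2 + (-0.0909)^2 + 0.4545^2 = 0.4215
||T^(-1)||_F = sqrt(0.4215) = 0.6492

0.6492


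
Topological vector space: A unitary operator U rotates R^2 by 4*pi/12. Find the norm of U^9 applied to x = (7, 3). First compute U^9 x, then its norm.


U is a rotation by theta = 4*pi/12
U^9 = rotation by 9*theta = 36*pi/12 = 12*pi/12 (mod 2*pi)
cos(12*pi/12) = -1.0000, sin(12*pi/12) = 0.0000
U^9 x = (-1.0000 * 7 - 0.0000 * 3, 0.0000 * 7 + -1.0000 * 3)
= (-7.0000, -3.0000)
||U^9 x|| = sqrt((-7.0000)^2 + (-3.0000)^2) = sqrt(58.0000) = 7.6158

7.6158


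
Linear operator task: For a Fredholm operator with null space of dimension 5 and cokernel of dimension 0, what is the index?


The Fredholm index is defined as ind(T) = dim(ker T) - dim(coker T)
= 5 - 0
= 5

5


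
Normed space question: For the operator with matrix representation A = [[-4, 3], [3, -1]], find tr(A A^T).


trace(A * A^T) = sum of squares of all entries
= (-4)^2 + 3^2 + 3^2 + (-1)^2
= 16 + 9 + 9 + 1
= 35

35


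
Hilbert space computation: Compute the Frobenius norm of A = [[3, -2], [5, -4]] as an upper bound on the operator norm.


||A||_F^2 = sum a_ij^2
= 3^2 + (-2)^2 + 5^2 + (-4)^2
= 9 + 4 + 25 + 16 = 54
||A||_F = sqrt(54) = 7.3485

7.3485


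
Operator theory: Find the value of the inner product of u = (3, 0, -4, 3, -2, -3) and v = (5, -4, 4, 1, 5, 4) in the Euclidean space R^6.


Computing the standard inner product <u, v> = sum u_i * v_i
= 3*5 + 0*-4 + -4*4 + 3*1 + -2*5 + -3*4
= 15 + 0 + -16 + 3 + -10 + -12
= -20

-20


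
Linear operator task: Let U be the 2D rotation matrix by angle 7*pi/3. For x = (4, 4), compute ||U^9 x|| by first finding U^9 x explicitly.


U is a rotation by theta = 7*pi/3
U^9 = rotation by 9*theta = 63*pi/3 = 3*pi/3 (mod 2*pi)
cos(3*pi/3) = -1.0000, sin(3*pi/3) = 0.0000
U^9 x = (-1.0000 * 4 - 0.0000 * 4, 0.0000 * 4 + -1.0000 * 4)
= (-4.0000, -4.0000)
||U^9 x|| = sqrt((-4.0000)^2 + (-4.0000)^2) = sqrt(32.0000) = 5.6569

5.6569


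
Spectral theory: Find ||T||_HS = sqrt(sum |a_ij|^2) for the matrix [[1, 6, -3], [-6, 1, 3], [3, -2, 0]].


The Hilbert-Schmidt norm is sqrt(sum of squares of all entries).
Sum of squares = 1^2 + 6^2 + (-3)^2 + (-6)^2 + 1^2 + 3^2 + 3^2 + (-2)^2 + 0^2
= 1 + 36 + 9 + 36 + 1 + 9 + 9 + 4 + 0 = 105
||T||_HS = sqrt(105) = 10.2470

10.2470


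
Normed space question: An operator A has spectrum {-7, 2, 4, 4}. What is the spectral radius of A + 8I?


Spectrum of A + 8I = {1, 10, 12, 12}
Spectral radius = max |lambda| over the shifted spectrum
= max(1, 10, 12, 12) = 12

12


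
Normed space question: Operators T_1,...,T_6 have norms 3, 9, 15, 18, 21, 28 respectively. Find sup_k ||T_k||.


By the Uniform Boundedness Principle, the supremum of norms is finite.
sup_k ||T_k|| = max(3, 9, 15, 18, 21, 28) = 28

28


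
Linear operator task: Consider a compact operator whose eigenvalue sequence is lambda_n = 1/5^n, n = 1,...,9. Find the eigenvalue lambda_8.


The eigenvalue formula gives lambda_8 = 1/5^8
= 1/390625
= 2.5600e-06

2.5600e-06


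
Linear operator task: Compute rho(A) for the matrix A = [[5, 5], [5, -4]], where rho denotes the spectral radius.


For a 2x2 matrix, eigenvalues satisfy lambda^2 - (trace)*lambda + det = 0
trace = 5 + -4 = 1
det = 5*-4 - 5*5 = -45
discriminant = 1^2 - 4*(-45) = 181
spectral radius = max |eigenvalue| = 7.2268

7.2268


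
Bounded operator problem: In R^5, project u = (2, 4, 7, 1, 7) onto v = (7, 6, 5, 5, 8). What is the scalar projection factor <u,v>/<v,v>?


Computing <u,v> = 2*7 + 4*6 + 7*5 + 1*5 + 7*8 = 134
Computing <v,v> = 7^2 + 6^2 + 5^2 + 5^2 + 8^2 = 199
Projection coefficient = 134/199 = 0.6734

0.6734


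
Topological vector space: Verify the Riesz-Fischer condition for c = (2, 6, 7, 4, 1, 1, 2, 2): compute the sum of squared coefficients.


sum |c_n|^2 = 2^2 + 6^2 + 7^2 + 4^2 + 1^2 + 1^2 + 2^2 + 2^2
= 4 + 36 + 49 + 16 + 1 + 1 + 4 + 4
= 115

115


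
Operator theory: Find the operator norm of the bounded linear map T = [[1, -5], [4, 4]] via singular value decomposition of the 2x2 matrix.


A^T A = [[17, 11], [11, 41]]
trace(A^T A) = 58, det(A^T A) = 576
discriminant = 58^2 - 4*576 = 1060
Largest eigenvalue of A^T A = (trace + sqrt(disc))/2 = 45.2788
||T|| = sqrt(45.2788) = 6.7290

6.7290


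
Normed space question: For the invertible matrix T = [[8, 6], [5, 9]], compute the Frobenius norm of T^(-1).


det(T) = 8*9 - 6*5 = 42
T^(-1) = (1/42) * [[9, -6], [-5, 8]] = [[0.2143, -0.1429], [-0.1190, 0.1905]]
||T^(-1)||_F^2 = 0.2143^2 + (-0.1429)^2 + (-0.1190)^2 + 0.1905^2 = 0.1168
||T^(-1)||_F = sqrt(0.1168) = 0.3417

0.3417


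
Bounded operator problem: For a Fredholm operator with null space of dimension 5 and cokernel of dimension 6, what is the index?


The Fredholm index is defined as ind(T) = dim(ker T) - dim(coker T)
= 5 - 6
= -1

-1


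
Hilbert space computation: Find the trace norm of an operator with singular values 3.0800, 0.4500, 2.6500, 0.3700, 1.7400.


The nuclear norm is the sum of all singular values.
||T||_1 = 3.0800 + 0.4500 + 2.6500 + 0.3700 + 1.7400
= 8.2900

8.2900


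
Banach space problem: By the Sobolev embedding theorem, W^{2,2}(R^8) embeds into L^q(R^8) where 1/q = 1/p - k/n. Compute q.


Using the Sobolev embedding formula: 1/q = 1/p - k/n
1/q = 1/2 - 2/8 = 1/4
q = 1/(1/4) = 4

4.0000


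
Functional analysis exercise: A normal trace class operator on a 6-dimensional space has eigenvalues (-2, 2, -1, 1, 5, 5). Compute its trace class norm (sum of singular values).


For a normal operator, singular values equal |eigenvalues|.
Trace norm = sum |lambda_i| = 2 + 2 + 1 + 1 + 5 + 5
= 16

16


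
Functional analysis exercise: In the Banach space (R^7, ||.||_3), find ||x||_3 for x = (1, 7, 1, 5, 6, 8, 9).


The l^3 norm = (sum |x_i|^3)^(1/3)
Sum of 3th powers = 1 + 343 + 1 + 125 + 216 + 512 + 729 = 1927
||x||_3 = (1927)^(1/3) = 12.4440

12.4440


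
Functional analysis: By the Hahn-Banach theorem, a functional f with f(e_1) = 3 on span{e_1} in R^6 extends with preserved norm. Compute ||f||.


The norm of f is given by ||f|| = sup_{||x||=1} |f(x)|.
On span{e_1}, ||e_1|| = 1, so ||f|| = |f(e_1)| / ||e_1||
= |3| / 1 = 3.0000

3.0000


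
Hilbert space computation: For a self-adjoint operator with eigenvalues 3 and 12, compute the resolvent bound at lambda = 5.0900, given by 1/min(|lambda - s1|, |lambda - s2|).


dist(5.0900, {3, 12}) = min(|5.0900 - 3|, |5.0900 - 12|)
= min(2.0900, 6.9100) = 2.0900
Resolvent bound = 1/2.0900 = 0.4785

0.4785


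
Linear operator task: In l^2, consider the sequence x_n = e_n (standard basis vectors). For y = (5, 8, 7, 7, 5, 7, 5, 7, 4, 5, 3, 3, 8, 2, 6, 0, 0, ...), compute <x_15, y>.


x_15 = e_15 is the standard basis vector with 1 in position 15.
<x_15, y> = y_15 = 6
As n -> infinity, <x_n, y> -> 0, confirming weak convergence of (x_n) to 0.

6


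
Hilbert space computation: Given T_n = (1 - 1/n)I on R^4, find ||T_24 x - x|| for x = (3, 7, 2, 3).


T_24 x - x = (1 - 1/24)x - x = -x/24
||x|| = sqrt(71) = 8.4261
||T_24 x - x|| = ||x||/24 = 8.4261/24 = 0.3511

0.3511


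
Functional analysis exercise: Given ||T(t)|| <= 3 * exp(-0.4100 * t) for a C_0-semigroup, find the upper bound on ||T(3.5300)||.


||T(3.5300)|| <= 3 * exp(-0.4100 * 3.5300)
= 3 * exp(-1.4473)
= 3 * 0.2352
= 0.7056

0.7056


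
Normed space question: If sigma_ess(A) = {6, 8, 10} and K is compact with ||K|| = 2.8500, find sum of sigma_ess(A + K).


By Weyl's theorem, the essential spectrum is invariant under compact perturbations.
sigma_ess(A + K) = sigma_ess(A) = {6, 8, 10}
Sum = 6 + 8 + 10 = 24

24


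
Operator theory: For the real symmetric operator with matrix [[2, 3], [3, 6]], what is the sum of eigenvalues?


For a self-adjoint (symmetric) matrix, the eigenvalues are real.
The sum of eigenvalues equals the trace of the matrix.
trace = 2 + 6 = 8

8


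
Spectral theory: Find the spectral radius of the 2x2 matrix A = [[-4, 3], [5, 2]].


For a 2x2 matrix, eigenvalues satisfy lambda^2 - (trace)*lambda + det = 0
trace = -4 + 2 = -2
det = -4*2 - 3*5 = -23
discriminant = (-2)^2 - 4*(-23) = 96
spectral radius = max |eigenvalue| = 5.8990

5.8990


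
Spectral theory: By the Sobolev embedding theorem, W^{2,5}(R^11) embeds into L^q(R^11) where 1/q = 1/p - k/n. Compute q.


Using the Sobolev embedding formula: 1/q = 1/p - k/n
1/q = 1/5 - 2/11 = 1/55
q = 1/(1/55) = 55

55.0000


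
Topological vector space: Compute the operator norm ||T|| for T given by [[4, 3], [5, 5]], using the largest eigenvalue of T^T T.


A^T A = [[41, 37], [37, 34]]
trace(A^T A) = 75, det(A^T A) = 25
discriminant = 75^2 - 4*25 = 5525
Largest eigenvalue of A^T A = (trace + sqrt(disc))/2 = 74.6652
||T|| = sqrt(74.6652) = 8.6409

8.6409


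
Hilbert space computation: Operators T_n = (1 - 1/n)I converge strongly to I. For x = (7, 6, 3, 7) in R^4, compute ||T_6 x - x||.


T_6 x - x = (1 - 1/6)x - x = -x/6
||x|| = sqrt(143) = 11.9583
||T_6 x - x|| = ||x||/6 = 11.9583/6 = 1.9930

1.9930


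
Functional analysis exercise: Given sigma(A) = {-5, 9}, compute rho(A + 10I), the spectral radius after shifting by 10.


Spectrum of A + 10I = {5, 19}
Spectral radius = max |lambda| over the shifted spectrum
= max(5, 19) = 19

19


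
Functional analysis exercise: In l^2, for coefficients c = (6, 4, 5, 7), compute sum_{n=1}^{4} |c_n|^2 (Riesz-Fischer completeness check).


sum |c_n|^2 = 6^2 + 4^2 + 5^2 + 7^2
= 36 + 16 + 25 + 49
= 126

126


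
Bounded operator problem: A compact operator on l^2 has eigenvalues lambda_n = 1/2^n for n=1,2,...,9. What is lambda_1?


The eigenvalue formula gives lambda_1 = 1/2^1
= 1/2
= 0.5000

0.5000


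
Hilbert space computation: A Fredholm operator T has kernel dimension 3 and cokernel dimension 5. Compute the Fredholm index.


The Fredholm index is defined as ind(T) = dim(ker T) - dim(coker T)
= 3 - 5
= -2

-2


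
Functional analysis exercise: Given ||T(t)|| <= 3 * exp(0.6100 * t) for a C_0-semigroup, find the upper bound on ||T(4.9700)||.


||T(4.9700)|| <= 3 * exp(0.6100 * 4.9700)
= 3 * exp(3.0317)
= 3 * 20.7324
= 62.1973

62.1973


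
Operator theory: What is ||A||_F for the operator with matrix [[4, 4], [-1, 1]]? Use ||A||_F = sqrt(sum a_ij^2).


||A||_F^2 = sum a_ij^2
= 4^2 + 4^2 + (-1)^2 + 1^2
= 16 + 16 + 1 + 1 = 34
||A||_F = sqrt(34) = 5.8310

5.8310


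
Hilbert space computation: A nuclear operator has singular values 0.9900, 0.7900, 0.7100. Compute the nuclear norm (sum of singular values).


The nuclear norm is the sum of all singular values.
||T||_1 = 0.9900 + 0.7900 + 0.7100
= 2.4900

2.4900


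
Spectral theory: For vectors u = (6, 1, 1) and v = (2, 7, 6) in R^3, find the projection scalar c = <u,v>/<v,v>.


Computing <u,v> = 6*2 + 1*7 + 1*6 = 25
Computing <v,v> = 2^2 + 7^2 + 6^2 = 89
Projection coefficient = 25/89 = 0.2809

0.2809


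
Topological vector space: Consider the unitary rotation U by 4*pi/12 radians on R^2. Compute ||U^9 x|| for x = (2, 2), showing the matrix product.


U is a rotation by theta = 4*pi/12
U^9 = rotation by 9*theta = 36*pi/12 = 12*pi/12 (mod 2*pi)
cos(12*pi/12) = -1.0000, sin(12*pi/12) = 0.0000
U^9 x = (-1.0000 * 2 - 0.0000 * 2, 0.0000 * 2 + -1.0000 * 2)
= (-2.0000, -2.0000)
||U^9 x|| = sqrt((-2.0000)^2 + (-2.0000)^2) = sqrt(8.0000) = 2.8284

2.8284


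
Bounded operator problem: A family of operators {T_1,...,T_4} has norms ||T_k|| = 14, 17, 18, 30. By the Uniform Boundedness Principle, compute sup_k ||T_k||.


By the Uniform Boundedness Principle, the supremum of norms is finite.
sup_k ||T_k|| = max(14, 17, 18, 30) = 30

30


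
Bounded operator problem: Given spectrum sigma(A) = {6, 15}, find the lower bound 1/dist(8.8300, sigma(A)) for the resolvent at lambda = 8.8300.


dist(8.8300, {6, 15}) = min(|8.8300 - 6|, |8.8300 - 15|)
= min(2.8300, 6.1700) = 2.8300
Resolvent bound = 1/2.8300 = 0.3534

0.3534


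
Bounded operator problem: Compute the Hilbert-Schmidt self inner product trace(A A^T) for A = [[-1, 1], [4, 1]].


trace(A * A^T) = sum of squares of all entries
= (-1)^2 + 1^2 + 4^2 + 1^2
= 1 + 1 + 16 + 1
= 19

19


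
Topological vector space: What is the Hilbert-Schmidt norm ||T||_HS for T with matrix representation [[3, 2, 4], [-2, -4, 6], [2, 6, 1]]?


The Hilbert-Schmidt norm is sqrt(sum of squares of all entries).
Sum of squares = 3^2 + 2^2 + 4^2 + (-2)^2 + (-4)^2 + 6^2 + 2^2 + 6^2 + 1^2
= 9 + 4 + 16 + 4 + 16 + 36 + 4 + 36 + 1 = 126
||T||_HS = sqrt(126) = 11.2250

11.2250


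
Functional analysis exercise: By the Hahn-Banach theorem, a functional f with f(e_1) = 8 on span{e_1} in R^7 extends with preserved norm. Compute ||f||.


The norm of f is given by ||f|| = sup_{||x||=1} |f(x)|.
On span{e_1}, ||e_1|| = 1, so ||f|| = |f(e_1)| / ||e_1||
= |8| / 1 = 8.0000

8.0000


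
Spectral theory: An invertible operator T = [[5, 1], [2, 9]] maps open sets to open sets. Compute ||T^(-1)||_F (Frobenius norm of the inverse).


det(T) = 5*9 - 1*2 = 43
T^(-1) = (1/43) * [[9, -1], [-2, 5]] = [[0.2093, -0.0233], [-0.0465, 0.1163]]
||T^(-1)||_F^2 = 0.2093^2 + (-0.0233)^2 + (-0.0465)^2 + 0.1163^2 = 0.0600
||T^(-1)||_F = sqrt(0.0600) = 0.2450

0.2450


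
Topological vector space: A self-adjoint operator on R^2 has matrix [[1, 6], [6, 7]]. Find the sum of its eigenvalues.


For a self-adjoint (symmetric) matrix, the eigenvalues are real.
The sum of eigenvalues equals the trace of the matrix.
trace = 1 + 7 = 8

8


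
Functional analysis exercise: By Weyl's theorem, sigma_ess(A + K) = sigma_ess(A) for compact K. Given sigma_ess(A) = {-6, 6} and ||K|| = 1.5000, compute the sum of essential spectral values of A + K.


By Weyl's theorem, the essential spectrum is invariant under compact perturbations.
sigma_ess(A + K) = sigma_ess(A) = {-6, 6}
Sum = -6 + 6 = 0

0


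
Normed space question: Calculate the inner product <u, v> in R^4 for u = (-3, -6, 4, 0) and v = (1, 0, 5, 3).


Computing the standard inner product <u, v> = sum u_i * v_i
= -3*1 + -6*0 + 4*5 + 0*3
= -3 + 0 + 20 + 0
= 17

17


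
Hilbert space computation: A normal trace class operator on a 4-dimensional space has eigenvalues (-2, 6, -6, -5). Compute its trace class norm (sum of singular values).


For a normal operator, singular values equal |eigenvalues|.
Trace norm = sum |lambda_i| = 2 + 6 + 6 + 5
= 19

19


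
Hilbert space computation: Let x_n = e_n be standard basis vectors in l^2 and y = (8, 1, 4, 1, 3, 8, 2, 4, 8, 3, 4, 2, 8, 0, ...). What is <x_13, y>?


x_13 = e_13 is the standard basis vector with 1 in position 13.
<x_13, y> = y_13 = 8
As n -> infinity, <x_n, y> -> 0, confirming weak convergence of (x_n) to 0.

8


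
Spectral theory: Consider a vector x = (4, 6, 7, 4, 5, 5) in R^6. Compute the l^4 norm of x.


The l^4 norm = (sum |x_i|^4)^(1/4)
Sum of 4th powers = 256 + 1296 + 2401 + 256 + 625 + 625 = 5459
||x||_4 = (5459)^(1/4) = 8.5956

8.5956


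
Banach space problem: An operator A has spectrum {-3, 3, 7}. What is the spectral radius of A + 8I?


Spectrum of A + 8I = {5, 11, 15}
Spectral radius = max |lambda| over the shifted spectrum
= max(5, 11, 15) = 15

15


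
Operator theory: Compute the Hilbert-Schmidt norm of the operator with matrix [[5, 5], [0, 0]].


The Hilbert-Schmidt norm is sqrt(sum of squares of all entries).
Sum of squares = 5^2 + 5^2 + 0^2 + 0^2
= 25 + 25 + 0 + 0 = 50
||T||_HS = sqrt(50) = 7.0711

7.0711


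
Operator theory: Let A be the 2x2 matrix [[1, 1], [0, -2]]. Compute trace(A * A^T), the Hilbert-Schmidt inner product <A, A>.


trace(A * A^T) = sum of squares of all entries
= 1^2 + 1^2 + 0^2 + (-2)^2
= 1 + 1 + 0 + 4
= 6

6


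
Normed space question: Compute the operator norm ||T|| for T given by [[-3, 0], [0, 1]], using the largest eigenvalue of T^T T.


A^T A = [[9, 0], [0, 1]]
trace(A^T A) = 10, det(A^T A) = 9
discriminant = 10^2 - 4*9 = 64
Largest eigenvalue of A^T A = (trace + sqrt(disc))/2 = 9.0000
||T|| = sqrt(9.0000) = 3.0000

3.0000


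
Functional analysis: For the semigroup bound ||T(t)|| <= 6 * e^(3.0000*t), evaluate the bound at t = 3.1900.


||T(3.1900)|| <= 6 * exp(3.0000 * 3.1900)
= 6 * exp(9.5700)
= 6 * 14328.4163
= 85970.4979

85970.4979


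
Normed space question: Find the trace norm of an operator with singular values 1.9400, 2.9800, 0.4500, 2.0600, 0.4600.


The nuclear norm is the sum of all singular values.
||T||_1 = 1.9400 + 2.9800 + 0.4500 + 2.0600 + 0.4600
= 7.8900

7.8900


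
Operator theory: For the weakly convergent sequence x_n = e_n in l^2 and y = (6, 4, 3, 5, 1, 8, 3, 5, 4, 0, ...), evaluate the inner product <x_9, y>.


x_9 = e_9 is the standard basis vector with 1 in position 9.
<x_9, y> = y_9 = 4
As n -> infinity, <x_n, y> -> 0, confirming weak convergence of (x_n) to 0.

4


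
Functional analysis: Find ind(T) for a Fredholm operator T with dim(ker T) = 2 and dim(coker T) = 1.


The Fredholm index is defined as ind(T) = dim(ker T) - dim(coker T)
= 2 - 1
= 1

1


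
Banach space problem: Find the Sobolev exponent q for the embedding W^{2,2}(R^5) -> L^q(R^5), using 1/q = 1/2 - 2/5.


Using the Sobolev embedding formula: 1/q = 1/p - k/n
1/q = 1/2 - 2/5 = 1/10
q = 1/(1/10) = 10

10.0000


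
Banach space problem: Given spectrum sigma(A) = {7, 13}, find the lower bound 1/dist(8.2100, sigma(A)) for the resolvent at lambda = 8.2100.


dist(8.2100, {7, 13}) = min(|8.2100 - 7|, |8.2100 - 13|)
= min(1.2100, 4.7900) = 1.2100
Resolvent bound = 1/1.2100 = 0.8264

0.8264


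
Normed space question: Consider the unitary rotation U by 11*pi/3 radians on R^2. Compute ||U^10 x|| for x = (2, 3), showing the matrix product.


U is a rotation by theta = 11*pi/3
U^10 = rotation by 10*theta = 110*pi/3 = 2*pi/3 (mod 2*pi)
cos(2*pi/3) = -0.5000, sin(2*pi/3) = 0.8660
U^10 x = (-0.5000 * 2 - 0.8660 * 3, 0.8660 * 2 + -0.5000 * 3)
= (-3.5981, 0.2321)
||U^10 x|| = sqrt((-3.5981)^2 + 0.2321^2) = sqrt(13.0000) = 3.6056

3.6056


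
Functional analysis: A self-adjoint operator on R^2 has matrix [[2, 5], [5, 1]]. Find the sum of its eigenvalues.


For a self-adjoint (symmetric) matrix, the eigenvalues are real.
The sum of eigenvalues equals the trace of the matrix.
trace = 2 + 1 = 3

3


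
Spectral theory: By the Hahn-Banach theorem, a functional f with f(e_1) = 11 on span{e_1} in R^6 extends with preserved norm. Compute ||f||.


The norm of f is given by ||f|| = sup_{||x||=1} |f(x)|.
On span{e_1}, ||e_1|| = 1, so ||f|| = |f(e_1)| / ||e_1||
= |11| / 1 = 11.0000

11.0000


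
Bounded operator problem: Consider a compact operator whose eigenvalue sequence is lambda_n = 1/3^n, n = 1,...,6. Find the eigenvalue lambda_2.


The eigenvalue formula gives lambda_2 = 1/3^2
= 1/9
= 0.1111

0.1111


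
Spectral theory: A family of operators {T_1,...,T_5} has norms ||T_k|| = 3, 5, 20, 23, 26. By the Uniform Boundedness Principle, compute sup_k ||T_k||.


By the Uniform Boundedness Principle, the supremum of norms is finite.
sup_k ||T_k|| = max(3, 5, 20, 23, 26) = 26

26


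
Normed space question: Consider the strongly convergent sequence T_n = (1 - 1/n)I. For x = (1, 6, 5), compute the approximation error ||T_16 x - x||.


T_16 x - x = (1 - 1/16)x - x = -x/16
||x|| = sqrt(62) = 7.8740
||T_16 x - x|| = ||x||/16 = 7.8740/16 = 0.4921

0.4921


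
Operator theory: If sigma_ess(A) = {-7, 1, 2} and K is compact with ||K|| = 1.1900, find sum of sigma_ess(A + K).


By Weyl's theorem, the essential spectrum is invariant under compact perturbations.
sigma_ess(A + K) = sigma_ess(A) = {-7, 1, 2}
Sum = -7 + 1 + 2 = -4

-4


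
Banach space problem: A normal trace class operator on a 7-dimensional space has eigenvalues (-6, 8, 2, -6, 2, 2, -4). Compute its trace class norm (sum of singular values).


For a normal operator, singular values equal |eigenvalues|.
Trace norm = sum |lambda_i| = 6 + 8 + 2 + 6 + 2 + 2 + 4
= 30

30


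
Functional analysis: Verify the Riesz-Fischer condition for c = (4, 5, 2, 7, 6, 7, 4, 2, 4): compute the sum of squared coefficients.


sum |c_n|^2 = 4^2 + 5^2 + 2^2 + 7^2 + 6^2 + 7^2 + 4^2 + 2^2 + 4^2
= 16 + 25 + 4 + 49 + 36 + 49 + 16 + 4 + 16
= 215

215


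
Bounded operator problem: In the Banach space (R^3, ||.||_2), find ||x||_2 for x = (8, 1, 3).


The l^2 norm = (sum |x_i|^2)^(1/2)
Sum of 2th powers = 64 + 1 + 9 = 74
||x||_2 = (74)^(1/2) = 8.6023

8.6023


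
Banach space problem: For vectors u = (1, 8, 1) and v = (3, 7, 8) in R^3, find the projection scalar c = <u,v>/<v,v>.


Computing <u,v> = 1*3 + 8*7 + 1*8 = 67
Computing <v,v> = 3^2 + 7^2 + 8^2 = 122
Projection coefficient = 67/122 = 0.5492

0.5492


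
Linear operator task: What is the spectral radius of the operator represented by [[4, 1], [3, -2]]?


For a 2x2 matrix, eigenvalues satisfy lambda^2 - (trace)*lambda + det = 0
trace = 4 + -2 = 2
det = 4*-2 - 1*3 = -11
discriminant = 2^2 - 4*(-11) = 48
spectral radius = max |eigenvalue| = 4.4641

4.4641


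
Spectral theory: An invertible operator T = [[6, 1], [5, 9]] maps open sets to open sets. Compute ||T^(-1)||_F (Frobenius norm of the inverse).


det(T) = 6*9 - 1*5 = 49
T^(-1) = (1/49) * [[9, -1], [-5, 6]] = [[0.1837, -0.0204], [-0.1020, 0.1224]]
||T^(-1)||_F^2 = 0.1837^2 + (-0.0204)^2 + (-0.1020)^2 + 0.1224^2 = 0.0596
||T^(-1)||_F = sqrt(0.0596) = 0.2440

0.2440


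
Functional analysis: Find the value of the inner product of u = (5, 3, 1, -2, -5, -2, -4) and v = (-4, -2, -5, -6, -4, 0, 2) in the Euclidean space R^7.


Computing the standard inner product <u, v> = sum u_i * v_i
= 5*-4 + 3*-2 + 1*-5 + -2*-6 + -5*-4 + -2*0 + -4*2
= -20 + -6 + -5 + 12 + 20 + 0 + -8
= -7

-7


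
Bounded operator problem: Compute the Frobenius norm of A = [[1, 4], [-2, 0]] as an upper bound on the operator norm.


||A||_F^2 = sum a_ij^2
= 1^2 + 4^2 + (-2)^2 + 0^2
= 1 + 16 + 4 + 0 = 21
||A||_F = sqrt(21) = 4.5826

4.5826


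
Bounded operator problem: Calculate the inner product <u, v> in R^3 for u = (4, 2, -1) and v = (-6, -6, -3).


Computing the standard inner product <u, v> = sum u_i * v_i
= 4*-6 + 2*-6 + -1*-3
= -24 + -12 + 3
= -33

-33


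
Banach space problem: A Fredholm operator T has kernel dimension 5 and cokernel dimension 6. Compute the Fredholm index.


The Fredholm index is defined as ind(T) = dim(ker T) - dim(coker T)
= 5 - 6
= -1

-1


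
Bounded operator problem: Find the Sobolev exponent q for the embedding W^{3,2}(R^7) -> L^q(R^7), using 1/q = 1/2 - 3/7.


Using the Sobolev embedding formula: 1/q = 1/p - k/n
1/q = 1/2 - 3/7 = 1/14
q = 1/(1/14) = 14

14.0000


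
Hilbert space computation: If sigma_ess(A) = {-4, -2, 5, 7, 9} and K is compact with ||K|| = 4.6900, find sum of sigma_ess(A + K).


By Weyl's theorem, the essential spectrum is invariant under compact perturbations.
sigma_ess(A + K) = sigma_ess(A) = {-4, -2, 5, 7, 9}
Sum = -4 + -2 + 5 + 7 + 9 = 15

15


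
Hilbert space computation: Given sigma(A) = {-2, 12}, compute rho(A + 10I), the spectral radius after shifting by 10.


Spectrum of A + 10I = {8, 22}
Spectral radius = max |lambda| over the shifted spectrum
= max(8, 22) = 22

22


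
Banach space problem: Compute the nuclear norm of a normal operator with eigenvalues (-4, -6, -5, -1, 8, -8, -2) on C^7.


For a normal operator, singular values equal |eigenvalues|.
Trace norm = sum |lambda_i| = 4 + 6 + 5 + 1 + 8 + 8 + 2
= 34

34


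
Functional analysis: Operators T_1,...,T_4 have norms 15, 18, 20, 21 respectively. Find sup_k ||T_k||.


By the Uniform Boundedness Principle, the supremum of norms is finite.
sup_k ||T_k|| = max(15, 18, 20, 21) = 21

21


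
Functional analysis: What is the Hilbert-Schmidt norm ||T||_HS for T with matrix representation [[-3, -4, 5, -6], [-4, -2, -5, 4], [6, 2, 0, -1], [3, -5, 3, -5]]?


The Hilbert-Schmidt norm is sqrt(sum of squares of all entries).
Sum of squares = (-3)^2 + (-4)^2 + 5^2 + (-6)^2 + (-4)^2 + (-2)^2 + (-5)^2 + 4^2 + 6^2 + 2^2 + 0^2 + (-1)^2 + 3^2 + (-5)^2 + 3^2 + (-5)^2
= 9 + 16 + 25 + 36 + 16 + 4 + 25 + 16 + 36 + 4 + 0 + 1 + 9 + 25 + 9 + 25 = 256
||T||_HS = sqrt(256) = 16.0000

16.0000


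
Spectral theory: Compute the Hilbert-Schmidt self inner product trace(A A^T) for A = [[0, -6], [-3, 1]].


trace(A * A^T) = sum of squares of all entries
= 0^2 + (-6)^2 + (-3)^2 + 1^2
= 0 + 36 + 9 + 1
= 46

46


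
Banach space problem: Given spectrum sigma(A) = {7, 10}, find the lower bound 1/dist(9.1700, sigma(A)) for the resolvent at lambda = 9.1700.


dist(9.1700, {7, 10}) = min(|9.1700 - 7|, |9.1700 - 10|)
= min(2.1700, 0.8300) = 0.8300
Resolvent bound = 1/0.8300 = 1.2048

1.2048


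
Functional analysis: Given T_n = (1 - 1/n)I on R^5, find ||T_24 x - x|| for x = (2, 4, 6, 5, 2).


T_24 x - x = (1 - 1/24)x - x = -x/24
||x|| = sqrt(85) = 9.2195
||T_24 x - x|| = ||x||/24 = 9.2195/24 = 0.3841

0.3841


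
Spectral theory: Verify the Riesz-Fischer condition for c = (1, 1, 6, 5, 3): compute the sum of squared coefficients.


sum |c_n|^2 = 1^2 + 1^2 + 6^2 + 5^2 + 3^2
= 1 + 1 + 36 + 25 + 9
= 72

72


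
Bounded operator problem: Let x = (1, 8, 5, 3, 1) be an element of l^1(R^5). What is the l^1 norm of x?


The l^1 norm equals the sum of absolute values of all components.
||x||_1 = 1 + 8 + 5 + 3 + 1
= 18

18.0000


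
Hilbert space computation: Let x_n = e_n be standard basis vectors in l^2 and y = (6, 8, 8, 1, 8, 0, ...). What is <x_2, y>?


x_2 = e_2 is the standard basis vector with 1 in position 2.
<x_2, y> = y_2 = 8
As n -> infinity, <x_n, y> -> 0, confirming weak convergence of (x_n) to 0.

8


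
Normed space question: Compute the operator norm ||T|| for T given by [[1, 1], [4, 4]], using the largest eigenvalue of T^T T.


A^T A = [[17, 17], [17, 17]]
trace(A^T A) = 34, det(A^T A) = 0
discriminant = 34^2 - 4*0 = 1156
Largest eigenvalue of A^T A = (trace + sqrt(disc))/2 = 34.0000
||T|| = sqrt(34.0000) = 5.8310

5.8310


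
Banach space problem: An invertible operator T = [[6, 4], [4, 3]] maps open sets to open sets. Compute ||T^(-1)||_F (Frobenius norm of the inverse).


det(T) = 6*3 - 4*4 = 2
T^(-1) = (1/2) * [[3, -4], [-4, 6]] = [[1.5000, -2.0000], [-2.0000, 3.0000]]
||T^(-1)||_F^2 = 1.5000^2 + (-2.0000)^2 + (-2.0000)^2 + 3.0000^2 = 19.2500
||T^(-1)||_F = sqrt(19.2500) = 4.3875

4.3875


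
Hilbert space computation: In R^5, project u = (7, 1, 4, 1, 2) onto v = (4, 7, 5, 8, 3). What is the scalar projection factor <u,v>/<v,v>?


Computing <u,v> = 7*4 + 1*7 + 4*5 + 1*8 + 2*3 = 69
Computing <v,v> = 4^2 + 7^2 + 5^2 + 8^2 + 3^2 = 163
Projection coefficient = 69/163 = 0.4233

0.4233


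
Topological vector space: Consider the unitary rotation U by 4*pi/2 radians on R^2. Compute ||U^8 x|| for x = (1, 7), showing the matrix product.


U is a rotation by theta = 4*pi/2
U^8 = rotation by 8*theta = 32*pi/2 = 0*pi/2 (mod 2*pi)
cos(0*pi/2) = 1.0000, sin(0*pi/2) = 0.0000
U^8 x = (1.0000 * 1 - 0.0000 * 7, 0.0000 * 1 + 1.0000 * 7)
= (1.0000, 7.0000)
||U^8 x|| = sqrt(1.0000^2 + 7.0000^2) = sqrt(50.0000) = 7.0711

7.0711


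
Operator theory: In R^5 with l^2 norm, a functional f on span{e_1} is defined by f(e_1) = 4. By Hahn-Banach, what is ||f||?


The norm of f is given by ||f|| = sup_{||x||=1} |f(x)|.
On span{e_1}, ||e_1|| = 1, so ||f|| = |f(e_1)| / ||e_1||
= |4| / 1 = 4.0000

4.0000


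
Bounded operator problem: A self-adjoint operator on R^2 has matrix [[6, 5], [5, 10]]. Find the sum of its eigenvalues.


For a self-adjoint (symmetric) matrix, the eigenvalues are real.
The sum of eigenvalues equals the trace of the matrix.
trace = 6 + 10 = 16

16


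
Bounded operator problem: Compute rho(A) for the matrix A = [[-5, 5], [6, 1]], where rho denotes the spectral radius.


For a 2x2 matrix, eigenvalues satisfy lambda^2 - (trace)*lambda + det = 0
trace = -5 + 1 = -4
det = -5*1 - 5*6 = -35
discriminant = (-4)^2 - 4*(-35) = 156
spectral radius = max |eigenvalue| = 8.2450

8.2450


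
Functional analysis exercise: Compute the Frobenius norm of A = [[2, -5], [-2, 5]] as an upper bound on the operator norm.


||A||_F^2 = sum a_ij^2
= 2^2 + (-5)^2 + (-2)^2 + 5^2
= 4 + 25 + 4 + 25 = 58
||A||_F = sqrt(58) = 7.6158

7.6158


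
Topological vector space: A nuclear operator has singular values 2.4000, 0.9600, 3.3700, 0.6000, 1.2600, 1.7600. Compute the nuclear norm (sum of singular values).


The nuclear norm is the sum of all singular values.
||T||_1 = 2.4000 + 0.9600 + 3.3700 + 0.6000 + 1.2600 + 1.7600
= 10.3500

10.3500


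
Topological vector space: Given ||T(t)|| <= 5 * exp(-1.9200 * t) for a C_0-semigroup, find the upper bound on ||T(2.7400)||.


||T(2.7400)|| <= 5 * exp(-1.9200 * 2.7400)
= 5 * exp(-5.2608)
= 5 * 0.0052
= 0.0260

0.0260


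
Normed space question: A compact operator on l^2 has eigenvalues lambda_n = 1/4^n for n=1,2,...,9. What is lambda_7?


The eigenvalue formula gives lambda_7 = 1/4^7
= 1/16384
= 6.1035e-05

6.1035e-05


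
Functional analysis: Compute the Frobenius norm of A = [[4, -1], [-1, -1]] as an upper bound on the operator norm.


||A||_F^2 = sum a_ij^2
= 4^2 + (-1)^2 + (-1)^2 + (-1)^2
= 16 + 1 + 1 + 1 = 19
||A||_F = sqrt(19) = 4.3589

4.3589


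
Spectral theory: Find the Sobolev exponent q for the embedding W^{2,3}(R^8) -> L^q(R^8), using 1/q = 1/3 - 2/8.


Using the Sobolev embedding formula: 1/q = 1/p - k/n
1/q = 1/3 - 2/8 = 1/12
q = 1/(1/12) = 12

12.0000


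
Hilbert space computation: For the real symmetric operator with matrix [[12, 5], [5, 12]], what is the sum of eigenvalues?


For a self-adjoint (symmetric) matrix, the eigenvalues are real.
The sum of eigenvalues equals the trace of the matrix.
trace = 12 + 12 = 24

24


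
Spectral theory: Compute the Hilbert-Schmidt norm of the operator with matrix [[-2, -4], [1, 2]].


The Hilbert-Schmidt norm is sqrt(sum of squares of all entries).
Sum of squares = (-2)^2 + (-4)^2 + 1^2 + 2^2
= 4 + 16 + 1 + 4 = 25
||T||_HS = sqrt(25) = 5.0000

5.0000


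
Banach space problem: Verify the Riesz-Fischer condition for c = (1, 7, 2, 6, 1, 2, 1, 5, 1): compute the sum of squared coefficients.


sum |c_n|^2 = 1^2 + 7^2 + 2^2 + 6^2 + 1^2 + 2^2 + 1^2 + 5^2 + 1^2
= 1 + 49 + 4 + 36 + 1 + 4 + 1 + 25 + 1
= 122

122


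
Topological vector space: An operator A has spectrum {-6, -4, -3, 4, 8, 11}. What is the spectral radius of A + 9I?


Spectrum of A + 9I = {3, 5, 6, 13, 17, 20}
Spectral radius = max |lambda| over the shifted spectrum
= max(3, 5, 6, 13, 17, 20) = 20

20


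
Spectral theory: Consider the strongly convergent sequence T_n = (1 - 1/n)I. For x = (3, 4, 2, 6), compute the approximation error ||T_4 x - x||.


T_4 x - x = (1 - 1/4)x - x = -x/4
||x|| = sqrt(65) = 8.0623
||T_4 x - x|| = ||x||/4 = 8.0623/4 = 2.0156

2.0156


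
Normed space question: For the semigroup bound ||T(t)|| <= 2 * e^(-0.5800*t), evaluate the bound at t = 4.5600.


||T(4.5600)|| <= 2 * exp(-0.5800 * 4.5600)
= 2 * exp(-2.6448)
= 2 * 0.0710
= 0.1420

0.1420


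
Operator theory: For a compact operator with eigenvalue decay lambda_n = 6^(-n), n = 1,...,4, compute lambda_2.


The eigenvalue formula gives lambda_2 = 1/6^2
= 1/36
= 0.0278

0.0278


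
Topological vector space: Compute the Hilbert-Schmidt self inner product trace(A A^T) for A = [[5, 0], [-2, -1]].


trace(A * A^T) = sum of squares of all entries
= 5^2 + 0^2 + (-2)^2 + (-1)^2
= 25 + 0 + 4 + 1
= 30

30


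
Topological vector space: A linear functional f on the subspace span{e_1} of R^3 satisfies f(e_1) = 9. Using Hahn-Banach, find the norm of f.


The norm of f is given by ||f|| = sup_{||x||=1} |f(x)|.
On span{e_1}, ||e_1|| = 1, so ||f|| = |f(e_1)| / ||e_1||
= |9| / 1 = 9.0000

9.0000


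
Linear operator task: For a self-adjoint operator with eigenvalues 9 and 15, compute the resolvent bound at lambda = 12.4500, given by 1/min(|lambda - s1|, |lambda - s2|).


dist(12.4500, {9, 15}) = min(|12.4500 - 9|, |12.4500 - 15|)
= min(3.4500, 2.5500) = 2.5500
Resolvent bound = 1/2.5500 = 0.3922

0.3922


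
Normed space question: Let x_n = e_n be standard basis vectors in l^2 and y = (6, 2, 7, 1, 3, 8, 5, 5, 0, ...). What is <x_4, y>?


x_4 = e_4 is the standard basis vector with 1 in position 4.
<x_4, y> = y_4 = 1
As n -> infinity, <x_n, y> -> 0, confirming weak convergence of (x_n) to 0.

1


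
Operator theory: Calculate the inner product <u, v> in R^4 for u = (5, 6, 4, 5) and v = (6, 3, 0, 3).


Computing the standard inner product <u, v> = sum u_i * v_i
= 5*6 + 6*3 + 4*0 + 5*3
= 30 + 18 + 0 + 15
= 63

63


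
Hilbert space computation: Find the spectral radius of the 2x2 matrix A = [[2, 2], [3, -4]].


For a 2x2 matrix, eigenvalues satisfy lambda^2 - (trace)*lambda + det = 0
trace = 2 + -4 = -2
det = 2*-4 - 2*3 = -14
discriminant = (-2)^2 - 4*(-14) = 60
spectral radius = max |eigenvalue| = 4.8730

4.8730


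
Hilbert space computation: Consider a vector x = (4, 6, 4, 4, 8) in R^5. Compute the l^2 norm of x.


The l^2 norm = (sum |x_i|^2)^(1/2)
Sum of 2th powers = 16 + 36 + 16 + 16 + 64 = 148
||x||_2 = (148)^(1/2) = 12.1655

12.1655


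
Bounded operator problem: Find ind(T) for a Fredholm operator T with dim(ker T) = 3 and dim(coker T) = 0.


The Fredholm index is defined as ind(T) = dim(ker T) - dim(coker T)
= 3 - 0
= 3

3


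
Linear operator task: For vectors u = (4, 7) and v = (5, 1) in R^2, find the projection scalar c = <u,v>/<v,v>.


Computing <u,v> = 4*5 + 7*1 = 27
Computing <v,v> = 5^2 + 1^2 = 26
Projection coefficient = 27/26 = 1.0385

1.0385


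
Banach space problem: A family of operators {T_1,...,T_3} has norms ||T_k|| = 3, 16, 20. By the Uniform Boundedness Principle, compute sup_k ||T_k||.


By the Uniform Boundedness Principle, the supremum of norms is finite.
sup_k ||T_k|| = max(3, 16, 20) = 20

20


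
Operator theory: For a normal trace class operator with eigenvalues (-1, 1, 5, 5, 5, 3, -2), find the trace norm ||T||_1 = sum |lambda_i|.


For a normal operator, singular values equal |eigenvalues|.
Trace norm = sum |lambda_i| = 1 + 1 + 5 + 5 + 5 + 3 + 2
= 22

22


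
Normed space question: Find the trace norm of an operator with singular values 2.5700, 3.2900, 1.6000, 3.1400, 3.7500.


The nuclear norm is the sum of all singular values.
||T||_1 = 2.5700 + 3.2900 + 1.6000 + 3.1400 + 3.7500
= 14.3500

14.3500


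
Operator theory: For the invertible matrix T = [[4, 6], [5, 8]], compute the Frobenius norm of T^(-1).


det(T) = 4*8 - 6*5 = 2
T^(-1) = (1/2) * [[8, -6], [-5, 4]] = [[4.0000, -3.0000], [-2.5000, 2.0000]]
||T^(-1)||_F^2 = 4.0000^2 + (-3.0000)^2 + (-2.5000)^2 + 2.0000^2 = 35.2500
||T^(-1)||_F = sqrt(35.2500) = 5.9372

5.9372


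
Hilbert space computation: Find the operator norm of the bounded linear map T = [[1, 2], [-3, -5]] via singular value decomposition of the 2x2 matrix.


A^T A = [[10, 17], [17, 29]]
trace(A^T A) = 39, det(A^T A) = 1
discriminant = 39^2 - 4*1 = 1517
Largest eigenvalue of A^T A = (trace + sqrt(disc))/2 = 38.9743
||T|| = sqrt(38.9743) = 6.2429

6.2429


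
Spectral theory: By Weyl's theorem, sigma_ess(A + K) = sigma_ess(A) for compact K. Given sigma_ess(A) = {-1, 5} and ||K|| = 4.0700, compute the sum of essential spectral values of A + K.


By Weyl's theorem, the essential spectrum is invariant under compact perturbations.
sigma_ess(A + K) = sigma_ess(A) = {-1, 5}
Sum = -1 + 5 = 4

4


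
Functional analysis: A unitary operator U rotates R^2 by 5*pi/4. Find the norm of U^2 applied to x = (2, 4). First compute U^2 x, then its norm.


U is a rotation by theta = 5*pi/4
U^2 = rotation by 2*theta = 10*pi/4 = 2*pi/4 (mod 2*pi)
cos(2*pi/4) = 0.0000, sin(2*pi/4) = 1.0000
U^2 x = (0.0000 * 2 - 1.0000 * 4, 1.0000 * 2 + 0.0000 * 4)
= (-4.0000, 2.0000)
||U^2 x|| = sqrt((-4.0000)^2 + 2.0000^2) = sqrt(20.0000) = 4.4721

4.4721
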